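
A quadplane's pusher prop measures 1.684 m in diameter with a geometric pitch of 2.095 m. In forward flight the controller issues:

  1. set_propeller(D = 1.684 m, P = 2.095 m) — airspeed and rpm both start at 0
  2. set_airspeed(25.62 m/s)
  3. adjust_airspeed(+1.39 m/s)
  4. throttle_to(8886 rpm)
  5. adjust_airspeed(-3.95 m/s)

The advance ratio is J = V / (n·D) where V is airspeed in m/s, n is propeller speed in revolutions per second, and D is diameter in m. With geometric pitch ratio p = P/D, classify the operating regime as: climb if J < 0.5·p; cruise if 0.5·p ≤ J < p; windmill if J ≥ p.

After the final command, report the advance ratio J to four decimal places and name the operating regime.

J = 0.0925, regime = climb

set_propeller: D = 1.684 m, P = 2.095 m (p = P/D = 1.244062); state ← (V=0, rpm=0)
set_airspeed(25.62): V ← 25.62 m/s
adjust_airspeed(+1.39): V ← 25.62 +1.39 = 27.01 m/s
throttle_to(8886): rpm ← 8886
adjust_airspeed(-3.95): V ← 27.01 -3.95 = 23.06 m/s
final state: V = 23.06 m/s, rpm = 8886 → n = rpm/60 = 148.100000 rev/s
J = V / (n·D) = 23.06 / (148.100000 × 1.684) = 0.092462
regime bands: climb J<0.6220 | cruise [0.6220, 1.2441) | windmill J≥1.2441
J = 0.0925 → climb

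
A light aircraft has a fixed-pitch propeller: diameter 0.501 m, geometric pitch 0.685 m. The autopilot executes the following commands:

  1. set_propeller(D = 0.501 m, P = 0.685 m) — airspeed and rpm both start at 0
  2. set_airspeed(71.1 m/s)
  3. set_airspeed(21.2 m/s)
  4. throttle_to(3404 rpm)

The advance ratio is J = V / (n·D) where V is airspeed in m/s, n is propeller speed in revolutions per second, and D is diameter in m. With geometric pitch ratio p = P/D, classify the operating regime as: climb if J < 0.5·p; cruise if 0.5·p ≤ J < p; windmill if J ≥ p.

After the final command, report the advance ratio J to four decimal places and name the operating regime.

J = 0.7459, regime = cruise

set_propeller: D = 0.501 m, P = 0.685 m (p = P/D = 1.367265); state ← (V=0, rpm=0)
set_airspeed(71.1): V ← 71.1 m/s
set_airspeed(21.2): V ← 21.2 m/s
throttle_to(3404): rpm ← 3404
final state: V = 21.2 m/s, rpm = 3404 → n = rpm/60 = 56.733333 rev/s
J = V / (n·D) = 21.2 / (56.733333 × 0.501) = 0.745864
regime bands: climb J<0.6836 | cruise [0.6836, 1.3673) | windmill J≥1.3673
J = 0.7459 → cruise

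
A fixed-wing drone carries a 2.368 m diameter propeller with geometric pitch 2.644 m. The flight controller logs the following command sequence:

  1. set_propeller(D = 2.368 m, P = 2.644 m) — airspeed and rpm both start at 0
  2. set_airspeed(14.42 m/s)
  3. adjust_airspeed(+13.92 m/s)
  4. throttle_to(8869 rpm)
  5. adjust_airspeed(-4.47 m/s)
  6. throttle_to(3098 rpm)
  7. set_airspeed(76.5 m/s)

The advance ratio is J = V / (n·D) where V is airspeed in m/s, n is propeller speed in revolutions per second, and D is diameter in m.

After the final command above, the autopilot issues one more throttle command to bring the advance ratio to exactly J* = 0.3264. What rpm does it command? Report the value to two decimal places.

set_propeller: D = 2.368 m, P = 2.644 m (p = P/D = 1.116554); state ← (V=0, rpm=0)
set_airspeed(14.42): V ← 14.42 m/s
adjust_airspeed(+13.92): V ← 14.42 +13.92 = 28.34 m/s
throttle_to(8869): rpm ← 8869
adjust_airspeed(-4.47): V ← 28.34 -4.47 = 23.87 m/s
throttle_to(3098): rpm ← 3098
set_airspeed(76.5): V ← 76.5 m/s
final state: V = 76.5 m/s, rpm = 3098 → n = rpm/60 = 51.633333 rev/s
target J* = 0.3264; solve J* = V/(n·D) for n: n = V/(J*·D) = 76.5/(0.3264 × 2.368) = 98.975929 rev/s
rpm = 60·n = 5938.555743

rpm = 5938.56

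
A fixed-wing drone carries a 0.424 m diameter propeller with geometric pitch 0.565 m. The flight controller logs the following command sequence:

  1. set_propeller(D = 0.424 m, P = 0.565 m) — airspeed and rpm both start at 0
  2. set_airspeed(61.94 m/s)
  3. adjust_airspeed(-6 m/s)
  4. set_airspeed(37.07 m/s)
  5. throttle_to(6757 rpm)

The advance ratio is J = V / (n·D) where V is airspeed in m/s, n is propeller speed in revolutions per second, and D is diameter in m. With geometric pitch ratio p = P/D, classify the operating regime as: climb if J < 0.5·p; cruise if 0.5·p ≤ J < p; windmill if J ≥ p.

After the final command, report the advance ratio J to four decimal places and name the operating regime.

J = 0.7763, regime = cruise

set_propeller: D = 0.424 m, P = 0.565 m (p = P/D = 1.332547); state ← (V=0, rpm=0)
set_airspeed(61.94): V ← 61.94 m/s
adjust_airspeed(-6): V ← 61.94 -6 = 55.94 m/s
set_airspeed(37.07): V ← 37.07 m/s
throttle_to(6757): rpm ← 6757
final state: V = 37.07 m/s, rpm = 6757 → n = rpm/60 = 112.616667 rev/s
J = V / (n·D) = 37.07 / (112.616667 × 0.424) = 0.776344
regime bands: climb J<0.6663 | cruise [0.6663, 1.3325) | windmill J≥1.3325
J = 0.7763 → cruise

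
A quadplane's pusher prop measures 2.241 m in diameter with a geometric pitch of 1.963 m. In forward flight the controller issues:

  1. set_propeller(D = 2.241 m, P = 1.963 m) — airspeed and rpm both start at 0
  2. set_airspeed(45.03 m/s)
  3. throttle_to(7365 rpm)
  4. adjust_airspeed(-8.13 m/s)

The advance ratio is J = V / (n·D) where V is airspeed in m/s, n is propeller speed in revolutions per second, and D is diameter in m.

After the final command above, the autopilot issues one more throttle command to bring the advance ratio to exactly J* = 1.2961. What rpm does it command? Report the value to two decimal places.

rpm = 762.25

set_propeller: D = 2.241 m, P = 1.963 m (p = P/D = 0.875948); state ← (V=0, rpm=0)
set_airspeed(45.03): V ← 45.03 m/s
throttle_to(7365): rpm ← 7365
adjust_airspeed(-8.13): V ← 45.03 -8.13 = 36.9 m/s
final state: V = 36.9 m/s, rpm = 7365 → n = rpm/60 = 122.750000 rev/s
target J* = 1.2961; solve J* = V/(n·D) for n: n = V/(J*·D) = 36.9/(1.2961 × 2.241) = 12.704161 rev/s
rpm = 60·n = 762.249678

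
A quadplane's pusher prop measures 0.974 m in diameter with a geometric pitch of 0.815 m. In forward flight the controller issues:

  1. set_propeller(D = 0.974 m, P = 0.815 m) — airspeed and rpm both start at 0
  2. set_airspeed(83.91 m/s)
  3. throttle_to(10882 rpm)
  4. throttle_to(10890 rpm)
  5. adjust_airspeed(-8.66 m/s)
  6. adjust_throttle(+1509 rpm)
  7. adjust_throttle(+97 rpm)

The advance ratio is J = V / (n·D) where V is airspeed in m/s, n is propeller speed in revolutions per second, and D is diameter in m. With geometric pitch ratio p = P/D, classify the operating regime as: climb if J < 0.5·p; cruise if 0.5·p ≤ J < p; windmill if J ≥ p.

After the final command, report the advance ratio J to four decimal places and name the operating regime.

J = 0.3710, regime = climb

set_propeller: D = 0.974 m, P = 0.815 m (p = P/D = 0.836756); state ← (V=0, rpm=0)
set_airspeed(83.91): V ← 83.91 m/s
throttle_to(10882): rpm ← 10882
throttle_to(10890): rpm ← 10890
adjust_airspeed(-8.66): V ← 83.91 -8.66 = 75.25 m/s
adjust_throttle(+1509): rpm ← 10890 +1509 = 12399
adjust_throttle(+97): rpm ← 12399 +97 = 12496
final state: V = 75.25 m/s, rpm = 12496 → n = rpm/60 = 208.266667 rev/s
J = V / (n·D) = 75.25 / (208.266667 × 0.974) = 0.370961
regime bands: climb J<0.4184 | cruise [0.4184, 0.8368) | windmill J≥0.8368
J = 0.3710 → climb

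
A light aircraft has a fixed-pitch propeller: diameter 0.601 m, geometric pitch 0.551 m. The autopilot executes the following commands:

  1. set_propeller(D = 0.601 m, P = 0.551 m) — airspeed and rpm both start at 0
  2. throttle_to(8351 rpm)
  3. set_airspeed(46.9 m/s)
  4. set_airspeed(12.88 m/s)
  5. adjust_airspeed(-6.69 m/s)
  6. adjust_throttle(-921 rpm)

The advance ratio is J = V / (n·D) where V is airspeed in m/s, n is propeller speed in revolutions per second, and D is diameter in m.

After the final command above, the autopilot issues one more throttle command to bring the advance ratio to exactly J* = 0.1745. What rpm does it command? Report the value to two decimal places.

set_propeller: D = 0.601 m, P = 0.551 m (p = P/D = 0.916805); state ← (V=0, rpm=0)
throttle_to(8351): rpm ← 8351
set_airspeed(46.9): V ← 46.9 m/s
set_airspeed(12.88): V ← 12.88 m/s
adjust_airspeed(-6.69): V ← 12.88 -6.69 = 6.19 m/s
adjust_throttle(-921): rpm ← 8351 -921 = 7430
final state: V = 6.19 m/s, rpm = 7430 → n = rpm/60 = 123.833333 rev/s
target J* = 0.1745; solve J* = V/(n·D) for n: n = V/(J*·D) = 6.19/(0.1745 × 0.601) = 59.022927 rev/s
rpm = 60·n = 3541.375644

rpm = 3541.38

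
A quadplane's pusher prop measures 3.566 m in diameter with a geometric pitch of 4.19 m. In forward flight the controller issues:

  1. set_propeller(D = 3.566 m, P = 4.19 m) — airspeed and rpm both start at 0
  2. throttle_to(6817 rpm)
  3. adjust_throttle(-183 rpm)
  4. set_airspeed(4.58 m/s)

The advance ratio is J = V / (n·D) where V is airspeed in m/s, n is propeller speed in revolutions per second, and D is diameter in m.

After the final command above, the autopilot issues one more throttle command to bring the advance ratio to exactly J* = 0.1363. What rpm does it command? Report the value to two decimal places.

set_propeller: D = 3.566 m, P = 4.19 m (p = P/D = 1.174986); state ← (V=0, rpm=0)
throttle_to(6817): rpm ← 6817
adjust_throttle(-183): rpm ← 6817 -183 = 6634
set_airspeed(4.58): V ← 4.58 m/s
final state: V = 4.58 m/s, rpm = 6634 → n = rpm/60 = 110.566667 rev/s
target J* = 0.1363; solve J* = V/(n·D) for n: n = V/(J*·D) = 4.58/(0.1363 × 3.566) = 9.422980 rev/s
rpm = 60·n = 565.378818

rpm = 565.38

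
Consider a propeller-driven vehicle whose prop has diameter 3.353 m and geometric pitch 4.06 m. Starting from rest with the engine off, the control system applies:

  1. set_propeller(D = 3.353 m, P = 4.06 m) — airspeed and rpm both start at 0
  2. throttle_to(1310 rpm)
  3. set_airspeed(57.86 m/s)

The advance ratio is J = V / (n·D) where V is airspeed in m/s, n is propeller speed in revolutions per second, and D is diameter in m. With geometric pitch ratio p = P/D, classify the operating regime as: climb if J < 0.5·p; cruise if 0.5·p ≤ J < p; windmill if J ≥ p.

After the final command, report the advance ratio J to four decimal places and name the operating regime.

J = 0.7904, regime = cruise

set_propeller: D = 3.353 m, P = 4.06 m (p = P/D = 1.210856); state ← (V=0, rpm=0)
throttle_to(1310): rpm ← 1310
set_airspeed(57.86): V ← 57.86 m/s
final state: V = 57.86 m/s, rpm = 1310 → n = rpm/60 = 21.833333 rev/s
J = V / (n·D) = 57.86 / (21.833333 × 3.353) = 0.790360
regime bands: climb J<0.6054 | cruise [0.6054, 1.2109) | windmill J≥1.2109
J = 0.7904 → cruise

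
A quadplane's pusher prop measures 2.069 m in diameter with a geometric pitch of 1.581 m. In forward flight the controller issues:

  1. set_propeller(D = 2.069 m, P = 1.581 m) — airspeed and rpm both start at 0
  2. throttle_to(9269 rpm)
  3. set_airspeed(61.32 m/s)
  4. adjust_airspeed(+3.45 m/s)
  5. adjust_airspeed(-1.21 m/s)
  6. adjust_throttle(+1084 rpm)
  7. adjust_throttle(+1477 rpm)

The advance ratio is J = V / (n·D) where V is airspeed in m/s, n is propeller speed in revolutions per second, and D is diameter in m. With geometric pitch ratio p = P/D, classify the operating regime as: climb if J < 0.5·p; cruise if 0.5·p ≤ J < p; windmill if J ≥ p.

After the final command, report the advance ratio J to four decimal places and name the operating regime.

set_propeller: D = 2.069 m, P = 1.581 m (p = P/D = 0.764137); state ← (V=0, rpm=0)
throttle_to(9269): rpm ← 9269
set_airspeed(61.32): V ← 61.32 m/s
adjust_airspeed(+3.45): V ← 61.32 +3.45 = 64.77 m/s
adjust_airspeed(-1.21): V ← 64.77 -1.21 = 63.56 m/s
adjust_throttle(+1084): rpm ← 9269 +1084 = 10353
adjust_throttle(+1477): rpm ← 10353 +1477 = 11830
final state: V = 63.56 m/s, rpm = 11830 → n = rpm/60 = 197.166667 rev/s
J = V / (n·D) = 63.56 / (197.166667 × 2.069) = 0.155808
regime bands: climb J<0.3821 | cruise [0.3821, 0.7641) | windmill J≥0.7641
J = 0.1558 → climb

J = 0.1558, regime = climb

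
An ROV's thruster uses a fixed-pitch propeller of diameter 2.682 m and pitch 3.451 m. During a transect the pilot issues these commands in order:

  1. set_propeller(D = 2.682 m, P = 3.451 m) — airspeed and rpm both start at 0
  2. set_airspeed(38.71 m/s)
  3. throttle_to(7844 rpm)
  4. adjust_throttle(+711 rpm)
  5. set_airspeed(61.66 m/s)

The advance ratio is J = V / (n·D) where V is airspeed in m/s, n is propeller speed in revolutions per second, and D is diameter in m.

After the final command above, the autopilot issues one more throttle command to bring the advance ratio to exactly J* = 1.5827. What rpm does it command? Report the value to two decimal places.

rpm = 871.56

set_propeller: D = 2.682 m, P = 3.451 m (p = P/D = 1.286726); state ← (V=0, rpm=0)
set_airspeed(38.71): V ← 38.71 m/s
throttle_to(7844): rpm ← 7844
adjust_throttle(+711): rpm ← 7844 +711 = 8555
set_airspeed(61.66): V ← 61.66 m/s
final state: V = 61.66 m/s, rpm = 8555 → n = rpm/60 = 142.583333 rev/s
target J* = 1.5827; solve J* = V/(n·D) for n: n = V/(J*·D) = 61.66/(1.5827 × 2.682) = 14.526004 rev/s
rpm = 60·n = 871.560210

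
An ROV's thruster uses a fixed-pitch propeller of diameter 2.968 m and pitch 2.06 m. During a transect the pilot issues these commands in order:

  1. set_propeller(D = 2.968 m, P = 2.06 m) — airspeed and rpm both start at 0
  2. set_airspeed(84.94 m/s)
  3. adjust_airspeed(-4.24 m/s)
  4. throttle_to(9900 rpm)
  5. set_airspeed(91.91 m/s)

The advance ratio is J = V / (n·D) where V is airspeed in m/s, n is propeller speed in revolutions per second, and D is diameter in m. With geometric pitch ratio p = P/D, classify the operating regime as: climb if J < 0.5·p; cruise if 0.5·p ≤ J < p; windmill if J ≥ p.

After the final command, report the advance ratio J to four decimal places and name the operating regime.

set_propeller: D = 2.968 m, P = 2.06 m (p = P/D = 0.694070); state ← (V=0, rpm=0)
set_airspeed(84.94): V ← 84.94 m/s
adjust_airspeed(-4.24): V ← 84.94 -4.24 = 80.7 m/s
throttle_to(9900): rpm ← 9900
set_airspeed(91.91): V ← 91.91 m/s
final state: V = 91.91 m/s, rpm = 9900 → n = rpm/60 = 165.000000 rev/s
J = V / (n·D) = 91.91 / (165.000000 × 2.968) = 0.187679
regime bands: climb J<0.3470 | cruise [0.3470, 0.6941) | windmill J≥0.6941
J = 0.1877 → climb

J = 0.1877, regime = climb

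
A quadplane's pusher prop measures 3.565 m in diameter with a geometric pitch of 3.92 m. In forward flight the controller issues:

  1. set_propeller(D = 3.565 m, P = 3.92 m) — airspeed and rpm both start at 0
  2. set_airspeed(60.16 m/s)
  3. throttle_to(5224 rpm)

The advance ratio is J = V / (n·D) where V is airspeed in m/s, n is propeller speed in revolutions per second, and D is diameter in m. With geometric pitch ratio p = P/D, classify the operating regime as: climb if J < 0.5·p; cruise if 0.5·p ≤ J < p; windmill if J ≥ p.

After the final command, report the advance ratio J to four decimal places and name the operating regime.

J = 0.1938, regime = climb

set_propeller: D = 3.565 m, P = 3.92 m (p = P/D = 1.099579); state ← (V=0, rpm=0)
set_airspeed(60.16): V ← 60.16 m/s
throttle_to(5224): rpm ← 5224
final state: V = 60.16 m/s, rpm = 5224 → n = rpm/60 = 87.066667 rev/s
J = V / (n·D) = 60.16 / (87.066667 × 3.565) = 0.193819
regime bands: climb J<0.5498 | cruise [0.5498, 1.0996) | windmill J≥1.0996
J = 0.1938 → climb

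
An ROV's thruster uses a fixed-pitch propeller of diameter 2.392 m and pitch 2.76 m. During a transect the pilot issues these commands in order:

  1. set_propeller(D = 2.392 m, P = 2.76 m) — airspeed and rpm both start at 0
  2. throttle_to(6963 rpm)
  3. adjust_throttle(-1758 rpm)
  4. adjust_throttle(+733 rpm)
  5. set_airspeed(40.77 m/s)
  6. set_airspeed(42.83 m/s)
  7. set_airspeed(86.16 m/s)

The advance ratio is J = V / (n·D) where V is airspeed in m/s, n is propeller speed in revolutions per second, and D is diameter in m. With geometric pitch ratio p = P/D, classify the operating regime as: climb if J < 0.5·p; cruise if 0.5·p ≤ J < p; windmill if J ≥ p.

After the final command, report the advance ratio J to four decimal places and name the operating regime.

J = 0.3640, regime = climb

set_propeller: D = 2.392 m, P = 2.76 m (p = P/D = 1.153846); state ← (V=0, rpm=0)
throttle_to(6963): rpm ← 6963
adjust_throttle(-1758): rpm ← 6963 -1758 = 5205
adjust_throttle(+733): rpm ← 5205 +733 = 5938
set_airspeed(40.77): V ← 40.77 m/s
set_airspeed(42.83): V ← 42.83 m/s
set_airspeed(86.16): V ← 86.16 m/s
final state: V = 86.16 m/s, rpm = 5938 → n = rpm/60 = 98.966667 rev/s
J = V / (n·D) = 86.16 / (98.966667 × 2.392) = 0.363962
regime bands: climb J<0.5769 | cruise [0.5769, 1.1538) | windmill J≥1.1538
J = 0.3640 → climb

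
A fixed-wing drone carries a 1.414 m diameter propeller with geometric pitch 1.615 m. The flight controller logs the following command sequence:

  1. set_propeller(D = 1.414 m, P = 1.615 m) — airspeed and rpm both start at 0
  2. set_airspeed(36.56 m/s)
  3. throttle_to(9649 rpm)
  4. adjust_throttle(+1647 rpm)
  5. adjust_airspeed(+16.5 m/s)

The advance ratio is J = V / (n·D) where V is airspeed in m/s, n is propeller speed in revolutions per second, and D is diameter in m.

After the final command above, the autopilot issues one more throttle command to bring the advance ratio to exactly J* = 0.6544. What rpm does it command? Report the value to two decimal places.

rpm = 3440.53

set_propeller: D = 1.414 m, P = 1.615 m (p = P/D = 1.142150); state ← (V=0, rpm=0)
set_airspeed(36.56): V ← 36.56 m/s
throttle_to(9649): rpm ← 9649
adjust_throttle(+1647): rpm ← 9649 +1647 = 11296
adjust_airspeed(+16.5): V ← 36.56 +16.5 = 53.06 m/s
final state: V = 53.06 m/s, rpm = 11296 → n = rpm/60 = 188.266667 rev/s
target J* = 0.6544; solve J* = V/(n·D) for n: n = V/(J*·D) = 53.06/(0.6544 × 1.414) = 57.342226 rev/s
rpm = 60·n = 3440.533540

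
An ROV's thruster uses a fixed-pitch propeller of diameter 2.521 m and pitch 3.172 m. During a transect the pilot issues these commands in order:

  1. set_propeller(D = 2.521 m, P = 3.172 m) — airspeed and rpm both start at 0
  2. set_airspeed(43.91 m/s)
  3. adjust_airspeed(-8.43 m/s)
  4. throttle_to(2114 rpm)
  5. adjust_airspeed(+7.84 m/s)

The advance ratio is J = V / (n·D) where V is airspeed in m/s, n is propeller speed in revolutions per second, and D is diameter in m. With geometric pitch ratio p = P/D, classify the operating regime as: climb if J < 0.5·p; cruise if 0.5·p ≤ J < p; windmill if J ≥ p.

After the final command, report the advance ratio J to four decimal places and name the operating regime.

J = 0.4877, regime = climb

set_propeller: D = 2.521 m, P = 3.172 m (p = P/D = 1.258231); state ← (V=0, rpm=0)
set_airspeed(43.91): V ← 43.91 m/s
adjust_airspeed(-8.43): V ← 43.91 -8.43 = 35.48 m/s
throttle_to(2114): rpm ← 2114
adjust_airspeed(+7.84): V ← 35.48 +7.84 = 43.32 m/s
final state: V = 43.32 m/s, rpm = 2114 → n = rpm/60 = 35.233333 rev/s
J = V / (n·D) = 43.32 / (35.233333 × 2.521) = 0.487710
regime bands: climb J<0.6291 | cruise [0.6291, 1.2582) | windmill J≥1.2582
J = 0.4877 → climb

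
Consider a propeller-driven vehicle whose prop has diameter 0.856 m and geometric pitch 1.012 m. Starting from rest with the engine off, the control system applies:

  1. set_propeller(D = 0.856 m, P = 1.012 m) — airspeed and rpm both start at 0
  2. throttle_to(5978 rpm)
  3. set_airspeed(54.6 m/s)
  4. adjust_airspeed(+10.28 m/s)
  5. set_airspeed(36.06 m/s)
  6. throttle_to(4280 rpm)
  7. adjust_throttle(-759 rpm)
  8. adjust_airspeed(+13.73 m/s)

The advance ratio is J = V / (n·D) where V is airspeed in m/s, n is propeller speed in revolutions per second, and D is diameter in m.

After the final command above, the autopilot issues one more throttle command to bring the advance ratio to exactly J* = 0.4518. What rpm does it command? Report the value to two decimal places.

rpm = 7724.55

set_propeller: D = 0.856 m, P = 1.012 m (p = P/D = 1.182243); state ← (V=0, rpm=0)
throttle_to(5978): rpm ← 5978
set_airspeed(54.6): V ← 54.6 m/s
adjust_airspeed(+10.28): V ← 54.6 +10.28 = 64.88 m/s
set_airspeed(36.06): V ← 36.06 m/s
throttle_to(4280): rpm ← 4280
adjust_throttle(-759): rpm ← 4280 -759 = 3521
adjust_airspeed(+13.73): V ← 36.06 +13.73 = 49.79 m/s
final state: V = 49.79 m/s, rpm = 3521 → n = rpm/60 = 58.683333 rev/s
target J* = 0.4518; solve J* = V/(n·D) for n: n = V/(J*·D) = 49.79/(0.4518 × 0.856) = 128.742558 rev/s
rpm = 60·n = 7724.553499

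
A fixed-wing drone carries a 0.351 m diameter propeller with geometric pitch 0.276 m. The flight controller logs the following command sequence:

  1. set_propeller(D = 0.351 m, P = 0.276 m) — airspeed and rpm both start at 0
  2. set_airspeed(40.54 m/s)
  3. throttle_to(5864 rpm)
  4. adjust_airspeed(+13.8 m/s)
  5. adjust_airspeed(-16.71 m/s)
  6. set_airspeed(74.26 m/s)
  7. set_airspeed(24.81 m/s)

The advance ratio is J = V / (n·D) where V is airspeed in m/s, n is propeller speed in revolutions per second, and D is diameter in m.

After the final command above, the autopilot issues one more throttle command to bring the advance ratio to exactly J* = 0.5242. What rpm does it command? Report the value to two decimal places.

set_propeller: D = 0.351 m, P = 0.276 m (p = P/D = 0.786325); state ← (V=0, rpm=0)
set_airspeed(40.54): V ← 40.54 m/s
throttle_to(5864): rpm ← 5864
adjust_airspeed(+13.8): V ← 40.54 +13.8 = 54.34 m/s
adjust_airspeed(-16.71): V ← 54.34 -16.71 = 37.63 m/s
set_airspeed(74.26): V ← 74.26 m/s
set_airspeed(24.81): V ← 24.81 m/s
final state: V = 24.81 m/s, rpm = 5864 → n = rpm/60 = 97.733333 rev/s
target J* = 0.5242; solve J* = V/(n·D) for n: n = V/(J*·D) = 24.81/(0.5242 × 0.351) = 134.841207 rev/s
rpm = 60·n = 8090.472417

rpm = 8090.47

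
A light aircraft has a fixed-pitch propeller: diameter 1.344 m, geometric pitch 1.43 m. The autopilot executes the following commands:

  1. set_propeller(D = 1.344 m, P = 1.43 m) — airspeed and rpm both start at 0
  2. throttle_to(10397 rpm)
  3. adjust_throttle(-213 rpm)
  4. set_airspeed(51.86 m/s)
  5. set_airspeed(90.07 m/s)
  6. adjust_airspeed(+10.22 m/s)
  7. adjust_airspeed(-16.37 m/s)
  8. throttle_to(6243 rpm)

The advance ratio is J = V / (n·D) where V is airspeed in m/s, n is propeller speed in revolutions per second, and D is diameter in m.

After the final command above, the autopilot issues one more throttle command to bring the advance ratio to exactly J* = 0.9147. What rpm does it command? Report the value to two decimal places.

set_propeller: D = 1.344 m, P = 1.43 m (p = P/D = 1.063988); state ← (V=0, rpm=0)
throttle_to(10397): rpm ← 10397
adjust_throttle(-213): rpm ← 10397 -213 = 10184
set_airspeed(51.86): V ← 51.86 m/s
set_airspeed(90.07): V ← 90.07 m/s
adjust_airspeed(+10.22): V ← 90.07 +10.22 = 100.29 m/s
adjust_airspeed(-16.37): V ← 100.29 -16.37 = 83.92 m/s
throttle_to(6243): rpm ← 6243
final state: V = 83.92 m/s, rpm = 6243 → n = rpm/60 = 104.050000 rev/s
target J* = 0.9147; solve J* = V/(n·D) for n: n = V/(J*·D) = 83.92/(0.9147 × 1.344) = 68.263339 rev/s
rpm = 60·n = 4095.800340

rpm = 4095.80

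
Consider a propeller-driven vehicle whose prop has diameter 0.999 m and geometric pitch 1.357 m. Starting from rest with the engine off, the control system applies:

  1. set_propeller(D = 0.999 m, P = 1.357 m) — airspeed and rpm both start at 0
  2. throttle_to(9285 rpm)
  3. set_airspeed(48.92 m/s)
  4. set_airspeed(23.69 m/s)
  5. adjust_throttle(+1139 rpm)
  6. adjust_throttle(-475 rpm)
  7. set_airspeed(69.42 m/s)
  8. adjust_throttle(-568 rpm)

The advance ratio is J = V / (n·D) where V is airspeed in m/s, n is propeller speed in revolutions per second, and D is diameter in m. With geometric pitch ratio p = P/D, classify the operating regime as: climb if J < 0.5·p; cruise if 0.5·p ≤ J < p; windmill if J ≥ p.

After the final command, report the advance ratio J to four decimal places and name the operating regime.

J = 0.4444, regime = climb

set_propeller: D = 0.999 m, P = 1.357 m (p = P/D = 1.358358); state ← (V=0, rpm=0)
throttle_to(9285): rpm ← 9285
set_airspeed(48.92): V ← 48.92 m/s
set_airspeed(23.69): V ← 23.69 m/s
adjust_throttle(+1139): rpm ← 9285 +1139 = 10424
adjust_throttle(-475): rpm ← 10424 -475 = 9949
set_airspeed(69.42): V ← 69.42 m/s
adjust_throttle(-568): rpm ← 9949 -568 = 9381
final state: V = 69.42 m/s, rpm = 9381 → n = rpm/60 = 156.350000 rev/s
J = V / (n·D) = 69.42 / (156.350000 × 0.999) = 0.444448
regime bands: climb J<0.6792 | cruise [0.6792, 1.3584) | windmill J≥1.3584
J = 0.4444 → climb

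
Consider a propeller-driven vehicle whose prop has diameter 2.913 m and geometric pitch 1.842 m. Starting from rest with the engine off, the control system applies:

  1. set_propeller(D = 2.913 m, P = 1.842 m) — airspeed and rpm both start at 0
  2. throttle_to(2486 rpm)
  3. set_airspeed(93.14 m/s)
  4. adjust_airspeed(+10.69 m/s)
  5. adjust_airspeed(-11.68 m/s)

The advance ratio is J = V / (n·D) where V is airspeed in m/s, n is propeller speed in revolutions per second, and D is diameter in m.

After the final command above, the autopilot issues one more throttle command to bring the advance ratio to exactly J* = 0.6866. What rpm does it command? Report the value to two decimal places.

rpm = 2764.41

set_propeller: D = 2.913 m, P = 1.842 m (p = P/D = 0.632338); state ← (V=0, rpm=0)
throttle_to(2486): rpm ← 2486
set_airspeed(93.14): V ← 93.14 m/s
adjust_airspeed(+10.69): V ← 93.14 +10.69 = 103.83 m/s
adjust_airspeed(-11.68): V ← 103.83 -11.68 = 92.15 m/s
final state: V = 92.15 m/s, rpm = 2486 → n = rpm/60 = 41.433333 rev/s
target J* = 0.6866; solve J* = V/(n·D) for n: n = V/(J*·D) = 92.15/(0.6866 × 2.913) = 46.073484 rev/s
rpm = 60·n = 2764.409051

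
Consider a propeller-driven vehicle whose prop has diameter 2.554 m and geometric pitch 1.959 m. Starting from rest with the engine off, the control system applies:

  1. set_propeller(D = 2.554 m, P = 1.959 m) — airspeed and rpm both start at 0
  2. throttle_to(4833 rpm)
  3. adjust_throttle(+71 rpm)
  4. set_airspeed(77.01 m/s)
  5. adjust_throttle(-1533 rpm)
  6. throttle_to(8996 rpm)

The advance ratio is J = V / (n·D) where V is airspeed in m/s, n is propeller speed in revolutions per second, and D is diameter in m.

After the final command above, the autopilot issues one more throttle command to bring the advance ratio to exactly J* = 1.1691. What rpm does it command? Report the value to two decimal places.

rpm = 1547.48

set_propeller: D = 2.554 m, P = 1.959 m (p = P/D = 0.767032); state ← (V=0, rpm=0)
throttle_to(4833): rpm ← 4833
adjust_throttle(+71): rpm ← 4833 +71 = 4904
set_airspeed(77.01): V ← 77.01 m/s
adjust_throttle(-1533): rpm ← 4904 -1533 = 3371
throttle_to(8996): rpm ← 8996
final state: V = 77.01 m/s, rpm = 8996 → n = rpm/60 = 149.933333 rev/s
target J* = 1.1691; solve J* = V/(n·D) for n: n = V/(J*·D) = 77.01/(1.1691 × 2.554) = 25.791379 rev/s
rpm = 60·n = 1547.482763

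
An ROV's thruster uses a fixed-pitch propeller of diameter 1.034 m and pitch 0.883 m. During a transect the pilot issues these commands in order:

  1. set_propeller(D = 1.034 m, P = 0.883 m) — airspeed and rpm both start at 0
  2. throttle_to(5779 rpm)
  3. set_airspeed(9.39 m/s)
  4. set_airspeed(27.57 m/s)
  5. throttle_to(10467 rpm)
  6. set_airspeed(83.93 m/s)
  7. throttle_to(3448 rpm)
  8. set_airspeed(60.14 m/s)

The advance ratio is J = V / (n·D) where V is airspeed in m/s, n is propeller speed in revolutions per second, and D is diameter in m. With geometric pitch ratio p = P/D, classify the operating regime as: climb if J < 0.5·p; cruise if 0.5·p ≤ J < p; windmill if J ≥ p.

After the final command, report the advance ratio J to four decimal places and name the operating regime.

J = 1.0121, regime = windmill

set_propeller: D = 1.034 m, P = 0.883 m (p = P/D = 0.853965); state ← (V=0, rpm=0)
throttle_to(5779): rpm ← 5779
set_airspeed(9.39): V ← 9.39 m/s
set_airspeed(27.57): V ← 27.57 m/s
throttle_to(10467): rpm ← 10467
set_airspeed(83.93): V ← 83.93 m/s
throttle_to(3448): rpm ← 3448
set_airspeed(60.14): V ← 60.14 m/s
final state: V = 60.14 m/s, rpm = 3448 → n = rpm/60 = 57.466667 rev/s
J = V / (n·D) = 60.14 / (57.466667 × 1.034) = 1.012108
regime bands: climb J<0.4270 | cruise [0.4270, 0.8540) | windmill J≥0.8540
J = 1.0121 → windmill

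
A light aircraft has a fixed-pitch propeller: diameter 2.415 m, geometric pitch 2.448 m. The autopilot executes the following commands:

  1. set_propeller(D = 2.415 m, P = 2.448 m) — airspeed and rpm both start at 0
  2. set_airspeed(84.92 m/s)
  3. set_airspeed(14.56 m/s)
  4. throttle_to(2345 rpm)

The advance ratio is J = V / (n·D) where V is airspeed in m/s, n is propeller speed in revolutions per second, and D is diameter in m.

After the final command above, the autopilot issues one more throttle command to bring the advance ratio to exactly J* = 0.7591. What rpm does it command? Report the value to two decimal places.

set_propeller: D = 2.415 m, P = 2.448 m (p = P/D = 1.013665); state ← (V=0, rpm=0)
set_airspeed(84.92): V ← 84.92 m/s
set_airspeed(14.56): V ← 14.56 m/s
throttle_to(2345): rpm ← 2345
final state: V = 14.56 m/s, rpm = 2345 → n = rpm/60 = 39.083333 rev/s
target J* = 0.7591; solve J* = V/(n·D) for n: n = V/(J*·D) = 14.56/(0.7591 × 2.415) = 7.942281 rev/s
rpm = 60·n = 476.536860

rpm = 476.54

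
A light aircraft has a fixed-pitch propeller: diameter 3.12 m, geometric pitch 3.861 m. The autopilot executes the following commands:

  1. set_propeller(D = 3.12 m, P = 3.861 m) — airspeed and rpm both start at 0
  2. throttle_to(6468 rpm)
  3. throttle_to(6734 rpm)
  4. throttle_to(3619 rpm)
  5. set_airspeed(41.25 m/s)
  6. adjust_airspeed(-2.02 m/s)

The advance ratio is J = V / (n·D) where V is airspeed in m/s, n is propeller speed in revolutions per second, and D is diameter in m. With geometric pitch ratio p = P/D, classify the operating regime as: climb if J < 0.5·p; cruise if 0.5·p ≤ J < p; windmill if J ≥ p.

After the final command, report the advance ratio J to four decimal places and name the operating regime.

set_propeller: D = 3.12 m, P = 3.861 m (p = P/D = 1.237500); state ← (V=0, rpm=0)
throttle_to(6468): rpm ← 6468
throttle_to(6734): rpm ← 6734
throttle_to(3619): rpm ← 3619
set_airspeed(41.25): V ← 41.25 m/s
adjust_airspeed(-2.02): V ← 41.25 -2.02 = 39.23 m/s
final state: V = 39.23 m/s, rpm = 3619 → n = rpm/60 = 60.316667 rev/s
J = V / (n·D) = 39.23 / (60.316667 × 3.12) = 0.208462
regime bands: climb J<0.6188 | cruise [0.6188, 1.2375) | windmill J≥1.2375
J = 0.2085 → climb

J = 0.2085, regime = climb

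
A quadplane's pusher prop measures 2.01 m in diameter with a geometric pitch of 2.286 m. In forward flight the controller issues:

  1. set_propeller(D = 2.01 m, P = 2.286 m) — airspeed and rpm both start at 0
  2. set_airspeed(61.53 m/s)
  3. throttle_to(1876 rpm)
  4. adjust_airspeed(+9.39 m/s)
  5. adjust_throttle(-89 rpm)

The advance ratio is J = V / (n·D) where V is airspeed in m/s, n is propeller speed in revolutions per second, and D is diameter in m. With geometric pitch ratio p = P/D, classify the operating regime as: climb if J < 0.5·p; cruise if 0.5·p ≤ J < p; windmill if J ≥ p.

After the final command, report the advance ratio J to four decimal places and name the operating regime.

J = 1.1847, regime = windmill

set_propeller: D = 2.01 m, P = 2.286 m (p = P/D = 1.137313); state ← (V=0, rpm=0)
set_airspeed(61.53): V ← 61.53 m/s
throttle_to(1876): rpm ← 1876
adjust_airspeed(+9.39): V ← 61.53 +9.39 = 70.92 m/s
adjust_throttle(-89): rpm ← 1876 -89 = 1787
final state: V = 70.92 m/s, rpm = 1787 → n = rpm/60 = 29.783333 rev/s
J = V / (n·D) = 70.92 / (29.783333 × 2.01) = 1.184675
regime bands: climb J<0.5687 | cruise [0.5687, 1.1373) | windmill J≥1.1373
J = 1.1847 → windmill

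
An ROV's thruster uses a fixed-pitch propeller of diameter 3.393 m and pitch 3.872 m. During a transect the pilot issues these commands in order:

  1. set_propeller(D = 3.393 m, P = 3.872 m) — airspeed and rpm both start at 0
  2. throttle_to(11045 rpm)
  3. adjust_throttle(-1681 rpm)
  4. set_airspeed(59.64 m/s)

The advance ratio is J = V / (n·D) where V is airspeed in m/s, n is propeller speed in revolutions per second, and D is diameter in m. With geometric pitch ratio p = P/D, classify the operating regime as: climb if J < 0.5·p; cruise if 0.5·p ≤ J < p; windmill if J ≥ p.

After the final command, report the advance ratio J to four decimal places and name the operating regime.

J = 0.1126, regime = climb

set_propeller: D = 3.393 m, P = 3.872 m (p = P/D = 1.141173); state ← (V=0, rpm=0)
throttle_to(11045): rpm ← 11045
adjust_throttle(-1681): rpm ← 11045 -1681 = 9364
set_airspeed(59.64): V ← 59.64 m/s
final state: V = 59.64 m/s, rpm = 9364 → n = rpm/60 = 156.066667 rev/s
J = V / (n·D) = 59.64 / (156.066667 × 3.393) = 0.112627
regime bands: climb J<0.5706 | cruise [0.5706, 1.1412) | windmill J≥1.1412
J = 0.1126 → climb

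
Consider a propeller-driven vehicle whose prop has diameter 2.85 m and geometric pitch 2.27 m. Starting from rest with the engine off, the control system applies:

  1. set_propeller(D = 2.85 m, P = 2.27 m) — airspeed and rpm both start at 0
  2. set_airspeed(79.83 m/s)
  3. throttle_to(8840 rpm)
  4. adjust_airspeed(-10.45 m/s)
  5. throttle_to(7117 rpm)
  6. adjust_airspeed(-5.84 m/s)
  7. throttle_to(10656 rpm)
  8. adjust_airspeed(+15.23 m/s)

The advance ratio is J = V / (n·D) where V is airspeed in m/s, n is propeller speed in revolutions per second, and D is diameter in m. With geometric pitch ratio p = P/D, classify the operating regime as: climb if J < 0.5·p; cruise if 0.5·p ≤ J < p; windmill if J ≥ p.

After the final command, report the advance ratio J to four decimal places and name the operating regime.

J = 0.1556, regime = climb

set_propeller: D = 2.85 m, P = 2.27 m (p = P/D = 0.796491); state ← (V=0, rpm=0)
set_airspeed(79.83): V ← 79.83 m/s
throttle_to(8840): rpm ← 8840
adjust_airspeed(-10.45): V ← 79.83 -10.45 = 69.38 m/s
throttle_to(7117): rpm ← 7117
adjust_airspeed(-5.84): V ← 69.38 -5.84 = 63.54 m/s
throttle_to(10656): rpm ← 10656
adjust_airspeed(+15.23): V ← 63.54 +15.23 = 78.77 m/s
final state: V = 78.77 m/s, rpm = 10656 → n = rpm/60 = 177.600000 rev/s
J = V / (n·D) = 78.77 / (177.600000 × 2.85) = 0.155623
regime bands: climb J<0.3982 | cruise [0.3982, 0.7965) | windmill J≥0.7965
J = 0.1556 → climb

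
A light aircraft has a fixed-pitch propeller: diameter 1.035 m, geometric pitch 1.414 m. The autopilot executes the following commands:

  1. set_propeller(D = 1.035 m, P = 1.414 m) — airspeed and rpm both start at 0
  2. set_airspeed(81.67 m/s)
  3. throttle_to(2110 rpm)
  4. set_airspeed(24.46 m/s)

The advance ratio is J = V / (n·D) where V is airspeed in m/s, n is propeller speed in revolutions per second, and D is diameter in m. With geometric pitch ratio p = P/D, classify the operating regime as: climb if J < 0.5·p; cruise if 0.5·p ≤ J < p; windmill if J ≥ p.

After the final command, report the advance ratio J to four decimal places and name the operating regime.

J = 0.6720, regime = climb

set_propeller: D = 1.035 m, P = 1.414 m (p = P/D = 1.366184); state ← (V=0, rpm=0)
set_airspeed(81.67): V ← 81.67 m/s
throttle_to(2110): rpm ← 2110
set_airspeed(24.46): V ← 24.46 m/s
final state: V = 24.46 m/s, rpm = 2110 → n = rpm/60 = 35.166667 rev/s
J = V / (n·D) = 24.46 / (35.166667 × 1.035) = 0.672024
regime bands: climb J<0.6831 | cruise [0.6831, 1.3662) | windmill J≥1.3662
J = 0.6720 → climb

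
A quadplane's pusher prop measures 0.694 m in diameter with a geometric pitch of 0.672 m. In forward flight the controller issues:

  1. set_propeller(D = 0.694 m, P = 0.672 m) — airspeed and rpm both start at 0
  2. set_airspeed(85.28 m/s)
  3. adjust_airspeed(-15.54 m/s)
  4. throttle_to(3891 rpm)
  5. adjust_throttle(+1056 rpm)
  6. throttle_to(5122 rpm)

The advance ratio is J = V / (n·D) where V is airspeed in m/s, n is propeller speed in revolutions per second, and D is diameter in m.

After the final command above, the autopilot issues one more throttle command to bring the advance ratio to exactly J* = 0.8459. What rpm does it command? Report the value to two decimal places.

set_propeller: D = 0.694 m, P = 0.672 m (p = P/D = 0.968300); state ← (V=0, rpm=0)
set_airspeed(85.28): V ← 85.28 m/s
adjust_airspeed(-15.54): V ← 85.28 -15.54 = 69.74 m/s
throttle_to(3891): rpm ← 3891
adjust_throttle(+1056): rpm ← 3891 +1056 = 4947
throttle_to(5122): rpm ← 5122
final state: V = 69.74 m/s, rpm = 5122 → n = rpm/60 = 85.366667 rev/s
target J* = 0.8459; solve J* = V/(n·D) for n: n = V/(J*·D) = 69.74/(0.8459 × 0.694) = 118.796446 rev/s
rpm = 60·n = 7127.786751

rpm = 7127.79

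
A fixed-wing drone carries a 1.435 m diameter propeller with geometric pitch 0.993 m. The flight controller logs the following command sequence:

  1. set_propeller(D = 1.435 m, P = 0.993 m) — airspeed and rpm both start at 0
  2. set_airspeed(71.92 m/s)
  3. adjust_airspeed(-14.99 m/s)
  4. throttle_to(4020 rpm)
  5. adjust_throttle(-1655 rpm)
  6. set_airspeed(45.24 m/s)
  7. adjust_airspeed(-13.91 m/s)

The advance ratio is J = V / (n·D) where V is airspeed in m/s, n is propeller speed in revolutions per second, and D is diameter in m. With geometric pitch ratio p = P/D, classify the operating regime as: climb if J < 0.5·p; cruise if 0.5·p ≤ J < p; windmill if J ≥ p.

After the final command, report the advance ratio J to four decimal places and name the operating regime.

set_propeller: D = 1.435 m, P = 0.993 m (p = P/D = 0.691986); state ← (V=0, rpm=0)
set_airspeed(71.92): V ← 71.92 m/s
adjust_airspeed(-14.99): V ← 71.92 -14.99 = 56.93 m/s
throttle_to(4020): rpm ← 4020
adjust_throttle(-1655): rpm ← 4020 -1655 = 2365
set_airspeed(45.24): V ← 45.24 m/s
adjust_airspeed(-13.91): V ← 45.24 -13.91 = 31.33 m/s
final state: V = 31.33 m/s, rpm = 2365 → n = rpm/60 = 39.416667 rev/s
J = V / (n·D) = 31.33 / (39.416667 × 1.435) = 0.553896
regime bands: climb J<0.3460 | cruise [0.3460, 0.6920) | windmill J≥0.6920
J = 0.5539 → cruise

J = 0.5539, regime = cruise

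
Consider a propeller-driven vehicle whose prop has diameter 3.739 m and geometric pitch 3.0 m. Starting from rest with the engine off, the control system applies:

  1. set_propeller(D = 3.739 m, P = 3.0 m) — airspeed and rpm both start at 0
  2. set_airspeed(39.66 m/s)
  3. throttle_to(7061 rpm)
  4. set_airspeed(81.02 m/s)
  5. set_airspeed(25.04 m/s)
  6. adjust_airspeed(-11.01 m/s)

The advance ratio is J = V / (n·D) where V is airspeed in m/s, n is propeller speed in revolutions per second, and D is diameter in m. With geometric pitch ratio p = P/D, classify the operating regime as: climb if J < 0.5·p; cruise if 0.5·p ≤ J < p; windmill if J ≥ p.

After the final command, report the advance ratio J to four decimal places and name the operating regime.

set_propeller: D = 3.739 m, P = 3.0 m (p = P/D = 0.802354); state ← (V=0, rpm=0)
set_airspeed(39.66): V ← 39.66 m/s
throttle_to(7061): rpm ← 7061
set_airspeed(81.02): V ← 81.02 m/s
set_airspeed(25.04): V ← 25.04 m/s
adjust_airspeed(-11.01): V ← 25.04 -11.01 = 14.03 m/s
final state: V = 14.03 m/s, rpm = 7061 → n = rpm/60 = 117.683333 rev/s
J = V / (n·D) = 14.03 / (117.683333 × 3.739) = 0.031885
regime bands: climb J<0.4012 | cruise [0.4012, 0.8024) | windmill J≥0.8024
J = 0.0319 → climb

J = 0.0319, regime = climb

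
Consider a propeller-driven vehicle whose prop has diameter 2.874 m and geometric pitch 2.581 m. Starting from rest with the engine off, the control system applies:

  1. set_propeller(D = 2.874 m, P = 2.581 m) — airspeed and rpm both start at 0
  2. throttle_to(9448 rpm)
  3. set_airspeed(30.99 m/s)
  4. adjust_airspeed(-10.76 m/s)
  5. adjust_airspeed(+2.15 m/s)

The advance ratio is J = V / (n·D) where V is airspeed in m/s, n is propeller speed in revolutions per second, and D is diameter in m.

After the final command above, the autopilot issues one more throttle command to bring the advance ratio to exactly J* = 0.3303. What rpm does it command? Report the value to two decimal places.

rpm = 1414.54

set_propeller: D = 2.874 m, P = 2.581 m (p = P/D = 0.898051); state ← (V=0, rpm=0)
throttle_to(9448): rpm ← 9448
set_airspeed(30.99): V ← 30.99 m/s
adjust_airspeed(-10.76): V ← 30.99 -10.76 = 20.23 m/s
adjust_airspeed(+2.15): V ← 20.23 +2.15 = 22.38 m/s
final state: V = 22.38 m/s, rpm = 9448 → n = rpm/60 = 157.466667 rev/s
target J* = 0.3303; solve J* = V/(n·D) for n: n = V/(J*·D) = 22.38/(0.3303 × 2.874) = 23.575708 rev/s
rpm = 60·n = 1414.542483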